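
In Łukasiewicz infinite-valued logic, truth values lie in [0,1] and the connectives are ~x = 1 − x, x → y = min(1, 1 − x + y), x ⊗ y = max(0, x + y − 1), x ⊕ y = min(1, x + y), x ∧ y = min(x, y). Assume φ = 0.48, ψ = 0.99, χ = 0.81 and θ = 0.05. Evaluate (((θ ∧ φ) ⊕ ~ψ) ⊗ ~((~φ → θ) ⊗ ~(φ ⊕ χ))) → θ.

0.99

θ ∧ φ = min(0.05, 0.48) = 0.05
~ψ = 1 − 0.99 = 0.01
(θ ∧ φ) ⊕ ~ψ = min(1, 0.05 + 0.01) = min(1, 0.06) = 0.06
~φ = 1 − 0.48 = 0.52
~φ → θ = min(1, 1 − 0.52 + 0.05) = min(1, 0.53) = 0.53
φ ⊕ χ = min(1, 0.48 + 0.81) = min(1, 1.29) = 1.00
~(φ ⊕ χ) = 1 − 1.00 = 0.00
(~φ → θ) ⊗ ~(φ ⊕ χ) = max(0, 0.53 + 0.00 − 1) = max(0, -0.47) = 0.00
~((~φ → θ) ⊗ ~(φ ⊕ χ)) = 1 − 0.00 = 1.00
((θ ∧ φ) ⊕ ~ψ) ⊗ ~((~φ → θ) ⊗ ~(φ ⊕ χ)) = max(0, 0.06 + 1.00 − 1) = max(0, 0.06) = 0.06
(((θ ∧ φ) ⊕ ~ψ) ⊗ ~((~φ → θ) ⊗ ~(φ ⊕ χ))) → θ = min(1, 1 − 0.06 + 0.05) = min(1, 0.99) = 0.99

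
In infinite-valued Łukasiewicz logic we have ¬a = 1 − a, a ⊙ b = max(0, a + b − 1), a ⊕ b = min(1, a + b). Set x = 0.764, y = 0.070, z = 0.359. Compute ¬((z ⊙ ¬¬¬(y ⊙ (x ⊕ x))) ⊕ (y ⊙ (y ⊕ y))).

0.711

x ⊕ x = min(1, 0.764 + 0.764) = min(1, 1.528) = 1.000
y ⊙ (x ⊕ x) = max(0, 0.070 + 1.000 − 1) = max(0, 0.070) = 0.070
¬(y ⊙ (x ⊕ x)) = 1 − 0.070 = 0.930
¬¬(y ⊙ (x ⊕ x)) = 1 − 0.930 = 0.070
¬¬¬(y ⊙ (x ⊕ x)) = 1 − 0.070 = 0.930
z ⊙ ¬¬¬(y ⊙ (x ⊕ x)) = max(0, 0.359 + 0.930 − 1) = max(0, 0.289) = 0.289
y ⊕ y = min(1, 0.070 + 0.070) = min(1, 0.140) = 0.140
y ⊙ (y ⊕ y) = max(0, 0.070 + 0.140 − 1) = max(0, -0.790) = 0.000
(z ⊙ ¬¬¬(y ⊙ (x ⊕ x))) ⊕ (y ⊙ (y ⊕ y)) = min(1, 0.289 + 0.000) = min(1, 0.289) = 0.289
¬((z ⊙ ¬¬¬(y ⊙ (x ⊕ x))) ⊕ (y ⊙ (y ⊕ y))) = 1 − 0.289 = 0.711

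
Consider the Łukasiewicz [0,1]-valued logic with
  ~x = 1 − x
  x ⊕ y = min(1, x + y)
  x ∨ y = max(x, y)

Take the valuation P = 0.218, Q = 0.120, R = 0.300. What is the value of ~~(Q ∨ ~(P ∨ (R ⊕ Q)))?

0.580

R ⊕ Q = min(1, 0.300 + 0.120) = min(1, 0.420) = 0.420
P ∨ (R ⊕ Q) = max(0.218, 0.420) = 0.420
~(P ∨ (R ⊕ Q)) = 1 − 0.420 = 0.580
Q ∨ ~(P ∨ (R ⊕ Q)) = max(0.120, 0.580) = 0.580
~(Q ∨ ~(P ∨ (R ⊕ Q))) = 1 − 0.580 = 0.420
~~(Q ∨ ~(P ∨ (R ⊕ Q))) = 1 − 0.420 = 0.580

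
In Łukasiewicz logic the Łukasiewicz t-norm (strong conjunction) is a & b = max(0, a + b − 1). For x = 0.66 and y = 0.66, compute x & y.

0.32

x & y = max(0, 0.66 + 0.66 − 1) = max(0, 0.32) = 0.32
For comparison, the Gödel (minimum) t-norm min(a, b) would give 0.66.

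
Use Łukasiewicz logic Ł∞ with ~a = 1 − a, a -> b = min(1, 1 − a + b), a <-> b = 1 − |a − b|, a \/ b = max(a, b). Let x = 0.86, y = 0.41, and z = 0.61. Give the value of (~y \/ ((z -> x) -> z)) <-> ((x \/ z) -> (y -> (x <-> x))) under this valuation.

0.61

~y = 1 − 0.41 = 0.59
z -> x = min(1, 1 − 0.61 + 0.86) = min(1, 1.25) = 1.00
(z -> x) -> z = min(1, 1 − 1.00 + 0.61) = min(1, 0.61) = 0.61
~y \/ ((z -> x) -> z) = max(0.59, 0.61) = 0.61
x \/ z = max(0.86, 0.61) = 0.86
x <-> x = 1 − |0.86 − 0.86| = 1 − 0.00 = 1.00
y -> (x <-> x) = min(1, 1 − 0.41 + 1.00) = min(1, 1.59) = 1.00
(x \/ z) -> (y -> (x <-> x)) = min(1, 1 − 0.86 + 1.00) = min(1, 1.14) = 1.00
(~y \/ ((z -> x) -> z)) <-> ((x \/ z) -> (y -> (x <-> x))) = 1 − |0.61 − 1.00| = 1 − 0.39 = 0.61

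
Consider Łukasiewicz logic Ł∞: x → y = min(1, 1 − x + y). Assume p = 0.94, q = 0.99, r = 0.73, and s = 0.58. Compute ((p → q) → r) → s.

p → q = min(1, 1 − 0.94 + 0.99) = min(1, 1.05) = 1.00
(p → q) → r = min(1, 1 − 1.00 + 0.73) = min(1, 0.73) = 0.73
((p → q) → r) → s = min(1, 1 − 0.73 + 0.58) = min(1, 0.85) = 0.85

0.85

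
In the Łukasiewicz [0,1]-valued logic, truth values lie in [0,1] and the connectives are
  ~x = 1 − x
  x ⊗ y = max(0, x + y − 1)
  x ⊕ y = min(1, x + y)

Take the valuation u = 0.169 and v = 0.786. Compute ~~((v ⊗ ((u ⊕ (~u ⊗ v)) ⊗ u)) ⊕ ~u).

0.831

~u = 1 − 0.169 = 0.831
~u ⊗ v = max(0, 0.831 + 0.786 − 1) = max(0, 0.617) = 0.617
u ⊕ (~u ⊗ v) = min(1, 0.169 + 0.617) = min(1, 0.786) = 0.786
(u ⊕ (~u ⊗ v)) ⊗ u = max(0, 0.786 + 0.169 − 1) = max(0, -0.045) = 0.000
v ⊗ ((u ⊕ (~u ⊗ v)) ⊗ u) = max(0, 0.786 + 0.000 − 1) = max(0, -0.214) = 0.000
(v ⊗ ((u ⊕ (~u ⊗ v)) ⊗ u)) ⊕ ~u = min(1, 0.000 + 0.831) = min(1, 0.831) = 0.831
~((v ⊗ ((u ⊕ (~u ⊗ v)) ⊗ u)) ⊕ ~u) = 1 − 0.831 = 0.169
~~((v ⊗ ((u ⊕ (~u ⊗ v)) ⊗ u)) ⊕ ~u) = 1 − 0.169 = 0.831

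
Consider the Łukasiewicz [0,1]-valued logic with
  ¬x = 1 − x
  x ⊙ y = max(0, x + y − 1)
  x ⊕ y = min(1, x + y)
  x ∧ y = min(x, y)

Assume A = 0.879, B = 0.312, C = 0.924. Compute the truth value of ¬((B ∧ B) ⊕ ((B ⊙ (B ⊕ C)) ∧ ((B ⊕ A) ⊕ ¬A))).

B ∧ B = min(0.312, 0.312) = 0.312
B ⊕ C = min(1, 0.312 + 0.924) = min(1, 1.236) = 1.000
B ⊙ (B ⊕ C) = max(0, 0.312 + 1.000 − 1) = max(0, 0.312) = 0.312
B ⊕ A = min(1, 0.312 + 0.879) = min(1, 1.191) = 1.000
¬A = 1 − 0.879 = 0.121
(B ⊕ A) ⊕ ¬A = min(1, 1.000 + 0.121) = min(1, 1.121) = 1.000
(B ⊙ (B ⊕ C)) ∧ ((B ⊕ A) ⊕ ¬A) = min(0.312, 1.000) = 0.312
(B ∧ B) ⊕ ((B ⊙ (B ⊕ C)) ∧ ((B ⊕ A) ⊕ ¬A)) = min(1, 0.312 + 0.312) = min(1, 0.624) = 0.624
¬((B ∧ B) ⊕ ((B ⊙ (B ⊕ C)) ∧ ((B ⊕ A) ⊕ ¬A))) = 1 − 0.624 = 0.376

0.376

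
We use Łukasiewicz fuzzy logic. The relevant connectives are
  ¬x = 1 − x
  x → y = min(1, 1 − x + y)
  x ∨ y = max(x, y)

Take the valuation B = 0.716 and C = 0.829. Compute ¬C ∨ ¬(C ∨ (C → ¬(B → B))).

0.171

¬C = 1 − 0.829 = 0.171
B → B = min(1, 1 − 0.716 + 0.716) = min(1, 1.000) = 1.000
¬(B → B) = 1 − 1.000 = 0.000
C → ¬(B → B) = min(1, 1 − 0.829 + 0.000) = min(1, 0.171) = 0.171
C ∨ (C → ¬(B → B)) = max(0.829, 0.171) = 0.829
¬(C ∨ (C → ¬(B → B))) = 1 − 0.829 = 0.171
¬C ∨ ¬(C ∨ (C → ¬(B → B))) = max(0.171, 0.171) = 0.171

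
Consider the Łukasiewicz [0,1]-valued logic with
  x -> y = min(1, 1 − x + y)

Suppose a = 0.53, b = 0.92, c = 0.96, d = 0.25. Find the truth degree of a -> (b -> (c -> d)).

0.84

c -> d = min(1, 1 − 0.96 + 0.25) = min(1, 0.29) = 0.29
b -> (c -> d) = min(1, 1 − 0.92 + 0.29) = min(1, 0.37) = 0.37
a -> (b -> (c -> d)) = min(1, 1 − 0.53 + 0.37) = min(1, 0.84) = 0.84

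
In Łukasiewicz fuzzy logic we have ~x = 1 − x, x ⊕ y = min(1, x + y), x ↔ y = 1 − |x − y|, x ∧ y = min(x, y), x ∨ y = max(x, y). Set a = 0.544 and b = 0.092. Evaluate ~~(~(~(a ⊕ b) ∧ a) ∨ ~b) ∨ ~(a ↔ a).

a ⊕ b = min(1, 0.544 + 0.092) = min(1, 0.636) = 0.636
~(a ⊕ b) = 1 − 0.636 = 0.364
~(a ⊕ b) ∧ a = min(0.364, 0.544) = 0.364
~(~(a ⊕ b) ∧ a) = 1 − 0.364 = 0.636
~b = 1 − 0.092 = 0.908
~(~(a ⊕ b) ∧ a) ∨ ~b = max(0.636, 0.908) = 0.908
~(~(~(a ⊕ b) ∧ a) ∨ ~b) = 1 − 0.908 = 0.092
~~(~(~(a ⊕ b) ∧ a) ∨ ~b) = 1 − 0.092 = 0.908
a ↔ a = 1 − |0.544 − 0.544| = 1 − 0.000 = 1.000
~(a ↔ a) = 1 − 1.000 = 0.000
~~(~(~(a ⊕ b) ∧ a) ∨ ~b) ∨ ~(a ↔ a) = max(0.908, 0.000) = 0.908

0.908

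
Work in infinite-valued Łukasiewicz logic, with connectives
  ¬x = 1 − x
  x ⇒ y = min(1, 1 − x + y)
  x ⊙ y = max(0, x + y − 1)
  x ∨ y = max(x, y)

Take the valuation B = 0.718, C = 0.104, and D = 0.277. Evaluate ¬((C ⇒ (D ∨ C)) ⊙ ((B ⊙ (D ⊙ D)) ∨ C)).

D ∨ C = max(0.277, 0.104) = 0.277
C ⇒ (D ∨ C) = min(1, 1 − 0.104 + 0.277) = min(1, 1.173) = 1.000
D ⊙ D = max(0, 0.277 + 0.277 − 1) = max(0, -0.446) = 0.000
B ⊙ (D ⊙ D) = max(0, 0.718 + 0.000 − 1) = max(0, -0.282) = 0.000
(B ⊙ (D ⊙ D)) ∨ C = max(0.000, 0.104) = 0.104
(C ⇒ (D ∨ C)) ⊙ ((B ⊙ (D ⊙ D)) ∨ C) = max(0, 1.000 + 0.104 − 1) = max(0, 0.104) = 0.104
¬((C ⇒ (D ∨ C)) ⊙ ((B ⊙ (D ⊙ D)) ∨ C)) = 1 − 0.104 = 0.896

0.896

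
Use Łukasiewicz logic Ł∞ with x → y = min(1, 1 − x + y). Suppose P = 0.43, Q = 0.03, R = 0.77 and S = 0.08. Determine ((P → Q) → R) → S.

0.08

P → Q = min(1, 1 − 0.43 + 0.03) = min(1, 0.60) = 0.60
(P → Q) → R = min(1, 1 − 0.60 + 0.77) = min(1, 1.17) = 1.00
((P → Q) → R) → S = min(1, 1 − 1.00 + 0.08) = min(1, 0.08) = 0.08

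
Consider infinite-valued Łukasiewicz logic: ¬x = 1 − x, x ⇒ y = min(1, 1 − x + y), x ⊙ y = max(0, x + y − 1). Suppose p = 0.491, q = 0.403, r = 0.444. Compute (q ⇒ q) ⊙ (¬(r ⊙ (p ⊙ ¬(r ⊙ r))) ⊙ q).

q ⇒ q = min(1, 1 − 0.403 + 0.403) = min(1, 1.000) = 1.000
r ⊙ r = max(0, 0.444 + 0.444 − 1) = max(0, -0.112) = 0.000
¬(r ⊙ r) = 1 − 0.000 = 1.000
p ⊙ ¬(r ⊙ r) = max(0, 0.491 + 1.000 − 1) = max(0, 0.491) = 0.491
r ⊙ (p ⊙ ¬(r ⊙ r)) = max(0, 0.444 + 0.491 − 1) = max(0, -0.065) = 0.000
¬(r ⊙ (p ⊙ ¬(r ⊙ r))) = 1 − 0.000 = 1.000
¬(r ⊙ (p ⊙ ¬(r ⊙ r))) ⊙ q = max(0, 1.000 + 0.403 − 1) = max(0, 0.403) = 0.403
(q ⇒ q) ⊙ (¬(r ⊙ (p ⊙ ¬(r ⊙ r))) ⊙ q) = max(0, 1.000 + 0.403 − 1) = max(0, 0.403) = 0.403

0.403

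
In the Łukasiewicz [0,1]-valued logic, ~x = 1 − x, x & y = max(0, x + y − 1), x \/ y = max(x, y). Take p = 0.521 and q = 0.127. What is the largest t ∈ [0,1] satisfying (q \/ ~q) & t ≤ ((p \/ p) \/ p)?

0.648

~q = 1 − 0.127 = 0.873
q \/ ~q = max(0.127, 0.873) = 0.873
So the left factor is q \/ ~q = 0.873.
p \/ p = max(0.521, 0.521) = 0.521
(p \/ p) \/ p = max(0.521, 0.521) = 0.521
So the right-hand bound is (p \/ p) \/ p = 0.521.
The residuum of the Łukasiewicz t-norm gives the supremum: min(1, 1 − 0.873 + 0.521).
1 − 0.873 + 0.521 = 0.648, so t = min(1, 0.648) = 0.648.
Check: 0.873 & 0.648 = max(0, 0.521) = 0.521 ≤ 0.521.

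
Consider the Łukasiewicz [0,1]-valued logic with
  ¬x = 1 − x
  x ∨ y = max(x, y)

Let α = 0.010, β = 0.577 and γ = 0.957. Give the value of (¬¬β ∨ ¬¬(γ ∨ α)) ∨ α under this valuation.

0.957

¬β = 1 − 0.577 = 0.423
¬¬β = 1 − 0.423 = 0.577
γ ∨ α = max(0.957, 0.010) = 0.957
¬(γ ∨ α) = 1 − 0.957 = 0.043
¬¬(γ ∨ α) = 1 − 0.043 = 0.957
¬¬β ∨ ¬¬(γ ∨ α) = max(0.577, 0.957) = 0.957
(¬¬β ∨ ¬¬(γ ∨ α)) ∨ α = max(0.957, 0.010) = 0.957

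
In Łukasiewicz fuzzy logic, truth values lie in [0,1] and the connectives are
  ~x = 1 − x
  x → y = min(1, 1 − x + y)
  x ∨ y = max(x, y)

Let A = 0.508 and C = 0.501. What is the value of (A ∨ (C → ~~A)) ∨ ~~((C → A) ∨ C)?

1.000

~A = 1 − 0.508 = 0.492
~~A = 1 − 0.492 = 0.508
C → ~~A = min(1, 1 − 0.501 + 0.508) = min(1, 1.007) = 1.000
A ∨ (C → ~~A) = max(0.508, 1.000) = 1.000
C → A = min(1, 1 − 0.501 + 0.508) = min(1, 1.007) = 1.000
(C → A) ∨ C = max(1.000, 0.501) = 1.000
~((C → A) ∨ C) = 1 − 1.000 = 0.000
~~((C → A) ∨ C) = 1 − 0.000 = 1.000
(A ∨ (C → ~~A)) ∨ ~~((C → A) ∨ C) = max(1.000, 1.000) = 1.000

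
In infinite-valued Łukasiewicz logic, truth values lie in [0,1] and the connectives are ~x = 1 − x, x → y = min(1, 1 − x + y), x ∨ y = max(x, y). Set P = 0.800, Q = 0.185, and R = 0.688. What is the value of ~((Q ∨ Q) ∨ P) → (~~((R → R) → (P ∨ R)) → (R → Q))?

Q ∨ Q = max(0.185, 0.185) = 0.185
(Q ∨ Q) ∨ P = max(0.185, 0.800) = 0.800
~((Q ∨ Q) ∨ P) = 1 − 0.800 = 0.200
R → R = min(1, 1 − 0.688 + 0.688) = min(1, 1.000) = 1.000
P ∨ R = max(0.800, 0.688) = 0.800
(R → R) → (P ∨ R) = min(1, 1 − 1.000 + 0.800) = min(1, 0.800) = 0.800
~((R → R) → (P ∨ R)) = 1 − 0.800 = 0.200
~~((R → R) → (P ∨ R)) = 1 − 0.200 = 0.800
R → Q = min(1, 1 − 0.688 + 0.185) = min(1, 0.497) = 0.497
~~((R → R) → (P ∨ R)) → (R → Q) = min(1, 1 − 0.800 + 0.497) = min(1, 0.697) = 0.697
~((Q ∨ Q) ∨ P) → (~~((R → R) → (P ∨ R)) → (R → Q)) = min(1, 1 − 0.200 + 0.697) = min(1, 1.497) = 1.000

1.000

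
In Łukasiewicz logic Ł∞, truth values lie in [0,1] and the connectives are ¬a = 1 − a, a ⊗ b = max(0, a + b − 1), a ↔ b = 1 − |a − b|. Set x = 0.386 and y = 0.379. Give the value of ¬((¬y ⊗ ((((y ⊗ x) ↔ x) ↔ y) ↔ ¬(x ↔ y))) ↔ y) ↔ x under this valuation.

0.993

¬y = 1 − 0.379 = 0.621
y ⊗ x = max(0, 0.379 + 0.386 − 1) = max(0, -0.235) = 0.000
(y ⊗ x) ↔ x = 1 − |0.000 − 0.386| = 1 − 0.386 = 0.614
((y ⊗ x) ↔ x) ↔ y = 1 − |0.614 − 0.379| = 1 − 0.235 = 0.765
x ↔ y = 1 − |0.386 − 0.379| = 1 − 0.007 = 0.993
¬(x ↔ y) = 1 − 0.993 = 0.007
(((y ⊗ x) ↔ x) ↔ y) ↔ ¬(x ↔ y) = 1 − |0.765 − 0.007| = 1 − 0.758 = 0.242
¬y ⊗ ((((y ⊗ x) ↔ x) ↔ y) ↔ ¬(x ↔ y)) = max(0, 0.621 + 0.242 − 1) = max(0, -0.137) = 0.000
(¬y ⊗ ((((y ⊗ x) ↔ x) ↔ y) ↔ ¬(x ↔ y))) ↔ y = 1 − |0.000 − 0.379| = 1 − 0.379 = 0.621
¬((¬y ⊗ ((((y ⊗ x) ↔ x) ↔ y) ↔ ¬(x ↔ y))) ↔ y) = 1 − 0.621 = 0.379
¬((¬y ⊗ ((((y ⊗ x) ↔ x) ↔ y) ↔ ¬(x ↔ y))) ↔ y) ↔ x = 1 − |0.379 − 0.386| = 1 − 0.007 = 0.993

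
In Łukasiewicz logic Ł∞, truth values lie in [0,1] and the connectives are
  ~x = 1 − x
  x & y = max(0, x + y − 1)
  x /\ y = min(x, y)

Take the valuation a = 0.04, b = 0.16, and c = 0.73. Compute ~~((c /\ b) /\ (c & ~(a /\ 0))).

c /\ b = min(0.73, 0.16) = 0.16
a /\ 0 = min(0.04, 0.00) = 0.00
~(a /\ 0) = 1 − 0.00 = 1.00
c & ~(a /\ 0) = max(0, 0.73 + 1.00 − 1) = max(0, 0.73) = 0.73
(c /\ b) /\ (c & ~(a /\ 0)) = min(0.16, 0.73) = 0.16
~((c /\ b) /\ (c & ~(a /\ 0))) = 1 − 0.16 = 0.84
~~((c /\ b) /\ (c & ~(a /\ 0))) = 1 − 0.84 = 0.16

0.16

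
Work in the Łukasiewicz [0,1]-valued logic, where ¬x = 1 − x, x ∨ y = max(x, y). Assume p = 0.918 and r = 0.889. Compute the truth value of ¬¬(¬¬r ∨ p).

0.918

¬r = 1 − 0.889 = 0.111
¬¬r = 1 − 0.111 = 0.889
¬¬r ∨ p = max(0.889, 0.918) = 0.918
¬(¬¬r ∨ p) = 1 − 0.918 = 0.082
¬¬(¬¬r ∨ p) = 1 − 0.082 = 0.918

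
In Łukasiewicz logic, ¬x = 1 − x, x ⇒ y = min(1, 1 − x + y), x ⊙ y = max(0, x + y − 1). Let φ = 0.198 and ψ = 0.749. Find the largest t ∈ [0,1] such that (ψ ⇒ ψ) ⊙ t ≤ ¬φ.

0.802

ψ ⇒ ψ = min(1, 1 − 0.749 + 0.749) = min(1, 1.000) = 1.000
So the left factor is ψ ⇒ ψ = 1.000.
¬φ = 1 − 0.198 = 0.802
So the right-hand bound is ¬φ = 0.802.
The residuum of the Łukasiewicz t-norm gives the supremum: min(1, 1 − 1.000 + 0.802).
1 − 1.000 + 0.802 = 0.802, so t = min(1, 0.802) = 0.802.
Check: 1.000 ⊙ 0.802 = max(0, 0.802) = 0.802 ≤ 0.802.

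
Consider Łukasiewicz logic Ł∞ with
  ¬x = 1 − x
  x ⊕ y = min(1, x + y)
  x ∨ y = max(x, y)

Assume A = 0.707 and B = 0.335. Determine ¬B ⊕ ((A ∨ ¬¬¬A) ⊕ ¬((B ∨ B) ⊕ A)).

1.000

¬B = 1 − 0.335 = 0.665
¬A = 1 − 0.707 = 0.293
¬¬A = 1 − 0.293 = 0.707
¬¬¬A = 1 − 0.707 = 0.293
A ∨ ¬¬¬A = max(0.707, 0.293) = 0.707
B ∨ B = max(0.335, 0.335) = 0.335
(B ∨ B) ⊕ A = min(1, 0.335 + 0.707) = min(1, 1.042) = 1.000
¬((B ∨ B) ⊕ A) = 1 − 1.000 = 0.000
(A ∨ ¬¬¬A) ⊕ ¬((B ∨ B) ⊕ A) = min(1, 0.707 + 0.000) = min(1, 0.707) = 0.707
¬B ⊕ ((A ∨ ¬¬¬A) ⊕ ¬((B ∨ B) ⊕ A)) = min(1, 0.665 + 0.707) = min(1, 1.372) = 1.000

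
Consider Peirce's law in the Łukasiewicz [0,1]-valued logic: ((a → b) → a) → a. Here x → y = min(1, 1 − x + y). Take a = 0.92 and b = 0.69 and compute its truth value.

0.92

a → b = min(1, 1 − 0.92 + 0.69) = min(1, 0.77) = 0.77
(a → b) → a = min(1, 1 − 0.77 + 0.92) = min(1, 1.15) = 1.00
((a → b) → a) → a = min(1, 1 − 1.00 + 0.92) = min(1, 0.92) = 0.92
(The value 0.92 < 1 shows this instance is not satisfied; not a Ł∞-tautology in general.)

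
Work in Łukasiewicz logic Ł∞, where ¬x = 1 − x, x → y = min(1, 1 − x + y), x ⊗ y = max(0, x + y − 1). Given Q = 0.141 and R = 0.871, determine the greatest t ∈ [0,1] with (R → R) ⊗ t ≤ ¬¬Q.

R → R = min(1, 1 − 0.871 + 0.871) = min(1, 1.000) = 1.000
So the left factor is R → R = 1.000.
¬Q = 1 − 0.141 = 0.859
¬¬Q = 1 − 0.859 = 0.141
So the right-hand bound is ¬¬Q = 0.141.
The residuum of the Łukasiewicz t-norm gives the supremum: min(1, 1 − 1.000 + 0.141).
1 − 1.000 + 0.141 = 0.141, so t = min(1, 0.141) = 0.141.
Check: 1.000 ⊗ 0.141 = max(0, 0.141) = 0.141 ≤ 0.141.

0.141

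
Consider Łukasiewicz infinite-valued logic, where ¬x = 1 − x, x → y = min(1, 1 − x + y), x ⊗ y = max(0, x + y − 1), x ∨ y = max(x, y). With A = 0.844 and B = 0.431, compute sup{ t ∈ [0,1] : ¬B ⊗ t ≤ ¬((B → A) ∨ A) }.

¬B = 1 − 0.431 = 0.569
So the left factor is ¬B = 0.569.
B → A = min(1, 1 − 0.431 + 0.844) = min(1, 1.413) = 1.000
(B → A) ∨ A = max(1.000, 0.844) = 1.000
¬((B → A) ∨ A) = 1 − 1.000 = 0.000
So the right-hand bound is ¬((B → A) ∨ A) = 0.000.
The residuum of the Łukasiewicz t-norm gives the supremum: min(1, 1 − 0.569 + 0.000).
1 − 0.569 + 0.000 = 0.431, so t = min(1, 0.431) = 0.431.
Check: 0.569 ⊗ 0.431 = max(0, 0.000) = 0.000 ≤ 0.000.

0.431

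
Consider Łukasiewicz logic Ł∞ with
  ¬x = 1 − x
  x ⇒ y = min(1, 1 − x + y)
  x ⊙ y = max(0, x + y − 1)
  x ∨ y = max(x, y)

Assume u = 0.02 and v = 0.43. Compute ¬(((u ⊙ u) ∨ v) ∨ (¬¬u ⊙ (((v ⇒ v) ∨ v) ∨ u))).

0.57

u ⊙ u = max(0, 0.02 + 0.02 − 1) = max(0, -0.96) = 0.00
(u ⊙ u) ∨ v = max(0.00, 0.43) = 0.43
¬u = 1 − 0.02 = 0.98
¬¬u = 1 − 0.98 = 0.02
v ⇒ v = min(1, 1 − 0.43 + 0.43) = min(1, 1.00) = 1.00
(v ⇒ v) ∨ v = max(1.00, 0.43) = 1.00
((v ⇒ v) ∨ v) ∨ u = max(1.00, 0.02) = 1.00
¬¬u ⊙ (((v ⇒ v) ∨ v) ∨ u) = max(0, 0.02 + 1.00 − 1) = max(0, 0.02) = 0.02
((u ⊙ u) ∨ v) ∨ (¬¬u ⊙ (((v ⇒ v) ∨ v) ∨ u)) = max(0.43, 0.02) = 0.43
¬(((u ⊙ u) ∨ v) ∨ (¬¬u ⊙ (((v ⇒ v) ∨ v) ∨ u))) = 1 − 0.43 = 0.57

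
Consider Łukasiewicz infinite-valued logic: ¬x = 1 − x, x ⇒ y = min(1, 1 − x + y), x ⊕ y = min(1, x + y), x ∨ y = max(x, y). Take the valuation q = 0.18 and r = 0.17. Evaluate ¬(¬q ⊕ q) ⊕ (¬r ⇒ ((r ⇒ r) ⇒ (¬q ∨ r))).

¬q = 1 − 0.18 = 0.82
¬q ⊕ q = min(1, 0.82 + 0.18) = min(1, 1.00) = 1.00
¬(¬q ⊕ q) = 1 − 1.00 = 0.00
¬r = 1 − 0.17 = 0.83
r ⇒ r = min(1, 1 − 0.17 + 0.17) = min(1, 1.00) = 1.00
¬q ∨ r = max(0.82, 0.17) = 0.82
(r ⇒ r) ⇒ (¬q ∨ r) = min(1, 1 − 1.00 + 0.82) = min(1, 0.82) = 0.82
¬r ⇒ ((r ⇒ r) ⇒ (¬q ∨ r)) = min(1, 1 − 0.83 + 0.82) = min(1, 0.99) = 0.99
¬(¬q ⊕ q) ⊕ (¬r ⇒ ((r ⇒ r) ⇒ (¬q ∨ r))) = min(1, 0.00 + 0.99) = min(1, 0.99) = 0.99

0.99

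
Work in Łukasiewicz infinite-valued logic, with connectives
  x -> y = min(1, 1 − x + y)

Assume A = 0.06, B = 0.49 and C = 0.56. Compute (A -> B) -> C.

0.56

A -> B = min(1, 1 − 0.06 + 0.49) = min(1, 1.43) = 1.00
(A -> B) -> C = min(1, 1 − 1.00 + 0.56) = min(1, 0.56) = 0.56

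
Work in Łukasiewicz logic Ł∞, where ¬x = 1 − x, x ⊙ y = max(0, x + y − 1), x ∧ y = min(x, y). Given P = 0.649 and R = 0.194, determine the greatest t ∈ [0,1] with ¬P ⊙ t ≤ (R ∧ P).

0.843

¬P = 1 − 0.649 = 0.351
So the left factor is ¬P = 0.351.
R ∧ P = min(0.194, 0.649) = 0.194
So the right-hand bound is R ∧ P = 0.194.
The residuum of the Łukasiewicz t-norm gives the supremum: min(1, 1 − 0.351 + 0.194).
1 − 0.351 + 0.194 = 0.843, so t = min(1, 0.843) = 0.843.
Check: 0.351 ⊙ 0.843 = max(0, 0.194) = 0.194 ≤ 0.194.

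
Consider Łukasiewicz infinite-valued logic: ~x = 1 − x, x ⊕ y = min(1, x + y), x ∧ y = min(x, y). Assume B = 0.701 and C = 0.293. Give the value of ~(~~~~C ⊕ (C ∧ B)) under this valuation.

0.414

~C = 1 − 0.293 = 0.707
~~C = 1 − 0.707 = 0.293
~~~C = 1 − 0.293 = 0.707
~~~~C = 1 − 0.707 = 0.293
C ∧ B = min(0.293, 0.701) = 0.293
~~~~C ⊕ (C ∧ B) = min(1, 0.293 + 0.293) = min(1, 0.586) = 0.586
~(~~~~C ⊕ (C ∧ B)) = 1 − 0.586 = 0.414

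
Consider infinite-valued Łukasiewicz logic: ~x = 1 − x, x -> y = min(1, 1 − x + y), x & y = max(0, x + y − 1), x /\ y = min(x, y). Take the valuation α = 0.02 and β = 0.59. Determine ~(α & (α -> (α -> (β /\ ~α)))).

~α = 1 − 0.02 = 0.98
β /\ ~α = min(0.59, 0.98) = 0.59
α -> (β /\ ~α) = min(1, 1 − 0.02 + 0.59) = min(1, 1.57) = 1.00
α -> (α -> (β /\ ~α)) = min(1, 1 − 0.02 + 1.00) = min(1, 1.98) = 1.00
α & (α -> (α -> (β /\ ~α))) = max(0, 0.02 + 1.00 − 1) = max(0, 0.02) = 0.02
~(α & (α -> (α -> (β /\ ~α)))) = 1 − 0.02 = 0.98

0.98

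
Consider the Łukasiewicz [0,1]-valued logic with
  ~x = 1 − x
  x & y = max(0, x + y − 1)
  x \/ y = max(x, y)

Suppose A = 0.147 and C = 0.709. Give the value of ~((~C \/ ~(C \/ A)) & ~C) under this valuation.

1.000

~C = 1 − 0.709 = 0.291
C \/ A = max(0.709, 0.147) = 0.709
~(C \/ A) = 1 − 0.709 = 0.291
~C \/ ~(C \/ A) = max(0.291, 0.291) = 0.291
(~C \/ ~(C \/ A)) & ~C = max(0, 0.291 + 0.291 − 1) = max(0, -0.418) = 0.000
~((~C \/ ~(C \/ A)) & ~C) = 1 − 0.000 = 1.000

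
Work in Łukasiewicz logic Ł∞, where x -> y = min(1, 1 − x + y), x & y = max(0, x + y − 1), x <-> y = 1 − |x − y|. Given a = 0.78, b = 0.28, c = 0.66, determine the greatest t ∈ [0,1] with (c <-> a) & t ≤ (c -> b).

c <-> a = 1 − |0.66 − 0.78| = 1 − 0.12 = 0.88
So the left factor is c <-> a = 0.88.
c -> b = min(1, 1 − 0.66 + 0.28) = min(1, 0.62) = 0.62
So the right-hand bound is c -> b = 0.62.
The residuum of the Łukasiewicz t-norm gives the supremum: min(1, 1 − 0.88 + 0.62).
1 − 0.88 + 0.62 = 0.74, so t = min(1, 0.74) = 0.74.
Check: 0.88 & 0.74 = max(0, 0.62) = 0.62 ≤ 0.62.

0.74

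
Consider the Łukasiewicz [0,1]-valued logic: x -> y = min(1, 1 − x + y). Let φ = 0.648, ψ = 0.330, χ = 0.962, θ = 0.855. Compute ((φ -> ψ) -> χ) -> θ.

φ -> ψ = min(1, 1 − 0.648 + 0.330) = min(1, 0.682) = 0.682
(φ -> ψ) -> χ = min(1, 1 − 0.682 + 0.962) = min(1, 1.280) = 1.000
((φ -> ψ) -> χ) -> θ = min(1, 1 − 1.000 + 0.855) = min(1, 0.855) = 0.855

0.855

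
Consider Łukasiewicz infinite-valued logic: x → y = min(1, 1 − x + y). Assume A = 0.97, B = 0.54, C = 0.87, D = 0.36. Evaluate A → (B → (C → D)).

C → D = min(1, 1 − 0.87 + 0.36) = min(1, 0.49) = 0.49
B → (C → D) = min(1, 1 − 0.54 + 0.49) = min(1, 0.95) = 0.95
A → (B → (C → D)) = min(1, 1 − 0.97 + 0.95) = min(1, 0.98) = 0.98

0.98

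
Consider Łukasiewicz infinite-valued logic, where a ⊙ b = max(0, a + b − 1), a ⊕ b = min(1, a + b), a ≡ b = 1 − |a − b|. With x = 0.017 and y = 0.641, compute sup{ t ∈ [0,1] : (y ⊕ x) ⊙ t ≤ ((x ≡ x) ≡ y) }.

y ⊕ x = min(1, 0.641 + 0.017) = min(1, 0.658) = 0.658
So the left factor is y ⊕ x = 0.658.
x ≡ x = 1 − |0.017 − 0.017| = 1 − 0.000 = 1.000
(x ≡ x) ≡ y = 1 − |1.000 − 0.641| = 1 − 0.359 = 0.641
So the right-hand bound is (x ≡ x) ≡ y = 0.641.
The residuum of the Łukasiewicz t-norm gives the supremum: min(1, 1 − 0.658 + 0.641).
1 − 0.658 + 0.641 = 0.983, so t = min(1, 0.983) = 0.983.
Check: 0.658 ⊙ 0.983 = max(0, 0.641) = 0.641 ≤ 0.641.

0.983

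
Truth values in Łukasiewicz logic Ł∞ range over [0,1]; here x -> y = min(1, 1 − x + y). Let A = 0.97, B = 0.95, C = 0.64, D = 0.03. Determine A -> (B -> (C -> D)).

C -> D = min(1, 1 − 0.64 + 0.03) = min(1, 0.39) = 0.39
B -> (C -> D) = min(1, 1 − 0.95 + 0.39) = min(1, 0.44) = 0.44
A -> (B -> (C -> D)) = min(1, 1 − 0.97 + 0.44) = min(1, 0.47) = 0.47

0.47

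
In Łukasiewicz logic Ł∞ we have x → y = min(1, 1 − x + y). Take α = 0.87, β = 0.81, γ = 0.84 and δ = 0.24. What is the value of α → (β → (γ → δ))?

γ → δ = min(1, 1 − 0.84 + 0.24) = min(1, 0.40) = 0.40
β → (γ → δ) = min(1, 1 − 0.81 + 0.40) = min(1, 0.59) = 0.59
α → (β → (γ → δ)) = min(1, 1 − 0.87 + 0.59) = min(1, 0.72) = 0.72

0.72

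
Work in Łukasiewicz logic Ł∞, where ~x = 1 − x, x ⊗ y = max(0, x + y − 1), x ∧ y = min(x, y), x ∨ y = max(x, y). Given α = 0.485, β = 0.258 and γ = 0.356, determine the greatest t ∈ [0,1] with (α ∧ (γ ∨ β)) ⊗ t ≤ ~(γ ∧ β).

γ ∨ β = max(0.356, 0.258) = 0.356
α ∧ (γ ∨ β) = min(0.485, 0.356) = 0.356
So the left factor is α ∧ (γ ∨ β) = 0.356.
γ ∧ β = min(0.356, 0.258) = 0.258
~(γ ∧ β) = 1 − 0.258 = 0.742
So the right-hand bound is ~(γ ∧ β) = 0.742.
The residuum of the Łukasiewicz t-norm gives the supremum: min(1, 1 − 0.356 + 0.742).
1 − 0.356 + 0.742 = 1.386, so t = min(1, 1.386) = 1.000.
Check: 0.356 ⊗ 1.000 = max(0, 0.356) = 0.356 ≤ 0.742.

1.000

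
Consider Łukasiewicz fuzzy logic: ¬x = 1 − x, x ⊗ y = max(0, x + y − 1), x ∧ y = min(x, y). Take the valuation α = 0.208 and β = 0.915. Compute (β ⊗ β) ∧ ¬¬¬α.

0.792

β ⊗ β = max(0, 0.915 + 0.915 − 1) = max(0, 0.830) = 0.830
¬α = 1 − 0.208 = 0.792
¬¬α = 1 − 0.792 = 0.208
¬¬¬α = 1 − 0.208 = 0.792
(β ⊗ β) ∧ ¬¬¬α = min(0.830, 0.792) = 0.792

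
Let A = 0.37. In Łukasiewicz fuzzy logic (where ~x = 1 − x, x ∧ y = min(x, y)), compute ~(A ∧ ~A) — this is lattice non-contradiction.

~A = 1 − 0.37 = 0.63
A ∧ ~A = min(0.37, 0.63) = 0.37
~(A ∧ ~A) = 1 − 0.37 = 0.63
(The value 0.63 < 1 shows this instance is not satisfied; not a Ł∞-tautology — its value is 1 − min(a, 1−a).)

0.63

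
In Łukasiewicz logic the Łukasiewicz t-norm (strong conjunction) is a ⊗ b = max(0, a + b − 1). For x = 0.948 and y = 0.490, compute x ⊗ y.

x ⊗ y = max(0, 0.948 + 0.490 − 1) = max(0, 0.438) = 0.438
For comparison, the Gödel (minimum) t-norm min(a, b) would give 0.490.

0.438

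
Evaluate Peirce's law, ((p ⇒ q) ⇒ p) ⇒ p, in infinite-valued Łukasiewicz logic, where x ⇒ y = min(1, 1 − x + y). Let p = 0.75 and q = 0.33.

0.75

p ⇒ q = min(1, 1 − 0.75 + 0.33) = min(1, 0.58) = 0.58
(p ⇒ q) ⇒ p = min(1, 1 − 0.58 + 0.75) = min(1, 1.17) = 1.00
((p ⇒ q) ⇒ p) ⇒ p = min(1, 1 − 1.00 + 0.75) = min(1, 0.75) = 0.75
(The value 0.75 < 1 shows this instance is not satisfied; not a Ł∞-tautology in general.)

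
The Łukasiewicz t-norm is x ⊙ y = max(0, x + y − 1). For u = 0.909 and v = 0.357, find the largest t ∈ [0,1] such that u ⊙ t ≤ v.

0.448

The residuum of the Łukasiewicz t-norm gives the supremum: min(1, 1 − 0.909 + 0.357).
1 − 0.909 + 0.357 = 0.448, so t = min(1, 0.448) = 0.448.
Check: 0.909 ⊙ 0.448 = max(0, 0.357) = 0.357 ≤ 0.357.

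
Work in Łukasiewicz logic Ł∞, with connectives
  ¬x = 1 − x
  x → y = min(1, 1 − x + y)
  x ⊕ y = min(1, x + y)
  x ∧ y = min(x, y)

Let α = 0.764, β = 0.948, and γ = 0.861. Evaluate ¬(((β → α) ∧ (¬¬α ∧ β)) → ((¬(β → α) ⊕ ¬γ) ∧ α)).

β → α = min(1, 1 − 0.948 + 0.764) = min(1, 0.816) = 0.816
¬α = 1 − 0.764 = 0.236
¬¬α = 1 − 0.236 = 0.764
¬¬α ∧ β = min(0.764, 0.948) = 0.764
(β → α) ∧ (¬¬α ∧ β) = min(0.816, 0.764) = 0.764
¬(β → α) = 1 − 0.816 = 0.184
¬γ = 1 − 0.861 = 0.139
¬(β → α) ⊕ ¬γ = min(1, 0.184 + 0.139) = min(1, 0.323) = 0.323
(¬(β → α) ⊕ ¬γ) ∧ α = min(0.323, 0.764) = 0.323
((β → α) ∧ (¬¬α ∧ β)) → ((¬(β → α) ⊕ ¬γ) ∧ α) = min(1, 1 − 0.764 + 0.323) = min(1, 0.559) = 0.559
¬(((β → α) ∧ (¬¬α ∧ β)) → ((¬(β → α) ⊕ ¬γ) ∧ α)) = 1 − 0.559 = 0.441

0.441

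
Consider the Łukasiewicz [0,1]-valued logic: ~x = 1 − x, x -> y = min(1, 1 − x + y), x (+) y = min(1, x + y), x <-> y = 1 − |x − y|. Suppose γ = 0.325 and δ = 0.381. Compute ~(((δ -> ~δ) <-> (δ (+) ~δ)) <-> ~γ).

0.325

~δ = 1 − 0.381 = 0.619
δ -> ~δ = min(1, 1 − 0.381 + 0.619) = min(1, 1.238) = 1.000
δ (+) ~δ = min(1, 0.381 + 0.619) = min(1, 1.000) = 1.000
(δ -> ~δ) <-> (δ (+) ~δ) = 1 − |1.000 − 1.000| = 1 − 0.000 = 1.000
~γ = 1 − 0.325 = 0.675
((δ -> ~δ) <-> (δ (+) ~δ)) <-> ~γ = 1 − |1.000 − 0.675| = 1 − 0.325 = 0.675
~(((δ -> ~δ) <-> (δ (+) ~δ)) <-> ~γ) = 1 − 0.675 = 0.325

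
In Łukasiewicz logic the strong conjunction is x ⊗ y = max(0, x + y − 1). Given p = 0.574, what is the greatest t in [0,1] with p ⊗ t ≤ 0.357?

0.783

The residuum of the Łukasiewicz t-norm gives the supremum: min(1, 1 − 0.574 + 0.357).
1 − 0.574 + 0.357 = 0.783, so t = min(1, 0.783) = 0.783.
Check: 0.574 ⊗ 0.783 = max(0, 0.357) = 0.357 ≤ 0.357.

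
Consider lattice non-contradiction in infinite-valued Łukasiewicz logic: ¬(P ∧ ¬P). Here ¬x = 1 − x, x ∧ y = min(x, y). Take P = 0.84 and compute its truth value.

0.84

¬P = 1 − 0.84 = 0.16
P ∧ ¬P = min(0.84, 0.16) = 0.16
¬(P ∧ ¬P) = 1 − 0.16 = 0.84
(The value 0.84 < 1 shows this instance is not satisfied; not a Ł∞-tautology — its value is 1 − min(a, 1−a).)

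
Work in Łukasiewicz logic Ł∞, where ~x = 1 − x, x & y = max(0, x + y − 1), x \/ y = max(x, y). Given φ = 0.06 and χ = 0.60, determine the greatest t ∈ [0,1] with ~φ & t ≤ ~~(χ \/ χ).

0.66

~φ = 1 − 0.06 = 0.94
So the left factor is ~φ = 0.94.
χ \/ χ = max(0.60, 0.60) = 0.60
~(χ \/ χ) = 1 − 0.60 = 0.40
~~(χ \/ χ) = 1 − 0.40 = 0.60
So the right-hand bound is ~~(χ \/ χ) = 0.60.
The residuum of the Łukasiewicz t-norm gives the supremum: min(1, 1 − 0.94 + 0.60).
1 − 0.94 + 0.60 = 0.66, so t = min(1, 0.66) = 0.66.
Check: 0.94 & 0.66 = max(0, 0.60) = 0.60 ≤ 0.60.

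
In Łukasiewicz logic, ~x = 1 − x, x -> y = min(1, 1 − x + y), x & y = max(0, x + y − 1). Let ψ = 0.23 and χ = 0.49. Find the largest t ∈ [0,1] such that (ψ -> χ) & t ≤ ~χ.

0.51

ψ -> χ = min(1, 1 − 0.23 + 0.49) = min(1, 1.26) = 1.00
So the left factor is ψ -> χ = 1.00.
~χ = 1 − 0.49 = 0.51
So the right-hand bound is ~χ = 0.51.
The residuum of the Łukasiewicz t-norm gives the supremum: min(1, 1 − 1.00 + 0.51).
1 − 1.00 + 0.51 = 0.51, so t = min(1, 0.51) = 0.51.
Check: 1.00 & 0.51 = max(0, 0.51) = 0.51 ≤ 0.51.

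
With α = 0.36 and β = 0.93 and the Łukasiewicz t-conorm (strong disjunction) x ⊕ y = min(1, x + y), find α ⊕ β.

1.00

α ⊕ β = min(1, 0.36 + 0.93) = min(1, 1.29) = 1.00
For comparison, the Gödel t-conorm max(x, y) would give 0.93.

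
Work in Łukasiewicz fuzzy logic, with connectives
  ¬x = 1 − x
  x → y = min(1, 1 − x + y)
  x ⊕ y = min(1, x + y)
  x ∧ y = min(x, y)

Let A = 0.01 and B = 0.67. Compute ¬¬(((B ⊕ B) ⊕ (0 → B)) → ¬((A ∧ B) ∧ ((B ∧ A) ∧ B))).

B ⊕ B = min(1, 0.67 + 0.67) = min(1, 1.34) = 1.00
0 → B = min(1, 1 − 0.00 + 0.67) = min(1, 1.67) = 1.00
(B ⊕ B) ⊕ (0 → B) = min(1, 1.00 + 1.00) = min(1, 2.00) = 1.00
A ∧ B = min(0.01, 0.67) = 0.01
B ∧ A = min(0.67, 0.01) = 0.01
(B ∧ A) ∧ B = min(0.01, 0.67) = 0.01
(A ∧ B) ∧ ((B ∧ A) ∧ B) = min(0.01, 0.01) = 0.01
¬((A ∧ B) ∧ ((B ∧ A) ∧ B)) = 1 − 0.01 = 0.99
((B ⊕ B) ⊕ (0 → B)) → ¬((A ∧ B) ∧ ((B ∧ A) ∧ B)) = min(1, 1 − 1.00 + 0.99) = min(1, 0.99) = 0.99
¬(((B ⊕ B) ⊕ (0 → B)) → ¬((A ∧ B) ∧ ((B ∧ A) ∧ B))) = 1 − 0.99 = 0.01
¬¬(((B ⊕ B) ⊕ (0 → B)) → ¬((A ∧ B) ∧ ((B ∧ A) ∧ B))) = 1 − 0.01 = 0.99

0.99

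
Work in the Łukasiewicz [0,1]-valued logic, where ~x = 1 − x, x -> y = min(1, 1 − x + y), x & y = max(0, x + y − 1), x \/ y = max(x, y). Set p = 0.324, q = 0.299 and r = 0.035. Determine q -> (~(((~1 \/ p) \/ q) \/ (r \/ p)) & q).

~1 = 1 − 1.000 = 0.000
~1 \/ p = max(0.000, 0.324) = 0.324
(~1 \/ p) \/ q = max(0.324, 0.299) = 0.324
r \/ p = max(0.035, 0.324) = 0.324
((~1 \/ p) \/ q) \/ (r \/ p) = max(0.324, 0.324) = 0.324
~(((~1 \/ p) \/ q) \/ (r \/ p)) = 1 − 0.324 = 0.676
~(((~1 \/ p) \/ q) \/ (r \/ p)) & q = max(0, 0.676 + 0.299 − 1) = max(0, -0.025) = 0.000
q -> (~(((~1 \/ p) \/ q) \/ (r \/ p)) & q) = min(1, 1 − 0.299 + 0.000) = min(1, 0.701) = 0.701

0.701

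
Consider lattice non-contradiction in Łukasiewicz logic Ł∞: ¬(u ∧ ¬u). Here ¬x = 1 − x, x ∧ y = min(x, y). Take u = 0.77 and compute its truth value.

0.77

¬u = 1 − 0.77 = 0.23
u ∧ ¬u = min(0.77, 0.23) = 0.23
¬(u ∧ ¬u) = 1 − 0.23 = 0.77
(The value 0.77 < 1 shows this instance is not satisfied; not a Ł∞-tautology — its value is 1 − min(a, 1−a).)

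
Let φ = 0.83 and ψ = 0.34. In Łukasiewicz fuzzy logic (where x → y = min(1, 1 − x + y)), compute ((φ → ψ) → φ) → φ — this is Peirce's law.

0.83

φ → ψ = min(1, 1 − 0.83 + 0.34) = min(1, 0.51) = 0.51
(φ → ψ) → φ = min(1, 1 − 0.51 + 0.83) = min(1, 1.32) = 1.00
((φ → ψ) → φ) → φ = min(1, 1 − 1.00 + 0.83) = min(1, 0.83) = 0.83
(The value 0.83 < 1 shows this instance is not satisfied; not a Ł∞-tautology in general.)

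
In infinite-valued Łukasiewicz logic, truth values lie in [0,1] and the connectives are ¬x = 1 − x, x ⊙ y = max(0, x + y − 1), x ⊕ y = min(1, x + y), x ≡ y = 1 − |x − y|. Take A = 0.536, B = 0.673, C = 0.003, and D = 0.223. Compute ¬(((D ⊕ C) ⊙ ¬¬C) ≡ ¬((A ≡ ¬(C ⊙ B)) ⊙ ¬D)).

0.687

D ⊕ C = min(1, 0.223 + 0.003) = min(1, 0.226) = 0.226
¬C = 1 − 0.003 = 0.997
¬¬C = 1 − 0.997 = 0.003
(D ⊕ C) ⊙ ¬¬C = max(0, 0.226 + 0.003 − 1) = max(0, -0.771) = 0.000
C ⊙ B = max(0, 0.003 + 0.673 − 1) = max(0, -0.324) = 0.000
¬(C ⊙ B) = 1 − 0.000 = 1.000
A ≡ ¬(C ⊙ B) = 1 − |0.536 − 1.000| = 1 − 0.464 = 0.536
¬D = 1 − 0.223 = 0.777
(A ≡ ¬(C ⊙ B)) ⊙ ¬D = max(0, 0.536 + 0.777 − 1) = max(0, 0.313) = 0.313
¬((A ≡ ¬(C ⊙ B)) ⊙ ¬D) = 1 − 0.313 = 0.687
((D ⊕ C) ⊙ ¬¬C) ≡ ¬((A ≡ ¬(C ⊙ B)) ⊙ ¬D) = 1 − |0.000 − 0.687| = 1 − 0.687 = 0.313
¬(((D ⊕ C) ⊙ ¬¬C) ≡ ¬((A ≡ ¬(C ⊙ B)) ⊙ ¬D)) = 1 − 0.313 = 0.687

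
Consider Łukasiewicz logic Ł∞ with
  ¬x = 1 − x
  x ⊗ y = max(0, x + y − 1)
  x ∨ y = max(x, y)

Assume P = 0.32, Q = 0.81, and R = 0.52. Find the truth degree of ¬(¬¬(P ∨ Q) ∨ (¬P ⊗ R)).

P ∨ Q = max(0.32, 0.81) = 0.81
¬(P ∨ Q) = 1 − 0.81 = 0.19
¬¬(P ∨ Q) = 1 − 0.19 = 0.81
¬P = 1 − 0.32 = 0.68
¬P ⊗ R = max(0, 0.68 + 0.52 − 1) = max(0, 0.20) = 0.20
¬¬(P ∨ Q) ∨ (¬P ⊗ R) = max(0.81, 0.20) = 0.81
¬(¬¬(P ∨ Q) ∨ (¬P ⊗ R)) = 1 − 0.81 = 0.19

0.19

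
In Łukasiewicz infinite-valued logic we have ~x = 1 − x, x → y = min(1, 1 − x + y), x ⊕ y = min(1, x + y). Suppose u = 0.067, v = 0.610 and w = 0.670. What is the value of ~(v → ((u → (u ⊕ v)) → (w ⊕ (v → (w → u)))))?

0.000

u ⊕ v = min(1, 0.067 + 0.610) = min(1, 0.677) = 0.677
u → (u ⊕ v) = min(1, 1 − 0.067 + 0.677) = min(1, 1.610) = 1.000
w → u = min(1, 1 − 0.670 + 0.067) = min(1, 0.397) = 0.397
v → (w → u) = min(1, 1 − 0.610 + 0.397) = min(1, 0.787) = 0.787
w ⊕ (v → (w → u)) = min(1, 0.670 + 0.787) = min(1, 1.457) = 1.000
(u → (u ⊕ v)) → (w ⊕ (v → (w → u))) = min(1, 1 − 1.000 + 1.000) = min(1, 1.000) = 1.000
v → ((u → (u ⊕ v)) → (w ⊕ (v → (w → u)))) = min(1, 1 − 0.610 + 1.000) = min(1, 1.390) = 1.000
~(v → ((u → (u ⊕ v)) → (w ⊕ (v → (w → u))))) = 1 − 1.000 = 0.000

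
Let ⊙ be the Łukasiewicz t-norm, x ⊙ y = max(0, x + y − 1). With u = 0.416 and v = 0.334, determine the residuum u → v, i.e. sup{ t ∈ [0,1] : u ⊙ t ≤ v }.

The residuum of the Łukasiewicz t-norm gives the supremum: min(1, 1 − 0.416 + 0.334).
1 − 0.416 + 0.334 = 0.918, so t = min(1, 0.918) = 0.918.
Check: 0.416 ⊙ 0.918 = max(0, 0.334) = 0.334 ≤ 0.334.

0.918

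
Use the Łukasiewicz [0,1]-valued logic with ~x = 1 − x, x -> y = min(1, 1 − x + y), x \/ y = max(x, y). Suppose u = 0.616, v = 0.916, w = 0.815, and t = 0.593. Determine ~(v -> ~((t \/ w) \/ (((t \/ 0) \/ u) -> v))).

t \/ w = max(0.593, 0.815) = 0.815
t \/ 0 = max(0.593, 0.000) = 0.593
(t \/ 0) \/ u = max(0.593, 0.616) = 0.616
((t \/ 0) \/ u) -> v = min(1, 1 − 0.616 + 0.916) = min(1, 1.300) = 1.000
(t \/ w) \/ (((t \/ 0) \/ u) -> v) = max(0.815, 1.000) = 1.000
~((t \/ w) \/ (((t \/ 0) \/ u) -> v)) = 1 − 1.000 = 0.000
v -> ~((t \/ w) \/ (((t \/ 0) \/ u) -> v)) = min(1, 1 − 0.916 + 0.000) = min(1, 0.084) = 0.084
~(v -> ~((t \/ w) \/ (((t \/ 0) \/ u) -> v))) = 1 − 0.084 = 0.916

0.916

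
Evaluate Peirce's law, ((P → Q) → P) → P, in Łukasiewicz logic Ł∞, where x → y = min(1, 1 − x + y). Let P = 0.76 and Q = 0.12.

P → Q = min(1, 1 − 0.76 + 0.12) = min(1, 0.36) = 0.36
(P → Q) → P = min(1, 1 − 0.36 + 0.76) = min(1, 1.40) = 1.00
((P → Q) → P) → P = min(1, 1 − 1.00 + 0.76) = min(1, 0.76) = 0.76
(The value 0.76 < 1 shows this instance is not satisfied; not a Ł∞-tautology in general.)

0.76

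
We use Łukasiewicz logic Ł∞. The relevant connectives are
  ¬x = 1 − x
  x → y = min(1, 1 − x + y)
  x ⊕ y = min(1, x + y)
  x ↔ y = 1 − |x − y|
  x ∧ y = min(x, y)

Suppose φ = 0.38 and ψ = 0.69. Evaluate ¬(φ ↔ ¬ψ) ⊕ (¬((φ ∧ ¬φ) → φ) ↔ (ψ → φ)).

¬ψ = 1 − 0.69 = 0.31
φ ↔ ¬ψ = 1 − |0.38 − 0.31| = 1 − 0.07 = 0.93
¬(φ ↔ ¬ψ) = 1 − 0.93 = 0.07
¬φ = 1 − 0.38 = 0.62
φ ∧ ¬φ = min(0.38, 0.62) = 0.38
(φ ∧ ¬φ) → φ = min(1, 1 − 0.38 + 0.38) = min(1, 1.00) = 1.00
¬((φ ∧ ¬φ) → φ) = 1 − 1.00 = 0.00
ψ → φ = min(1, 1 − 0.69 + 0.38) = min(1, 0.69) = 0.69
¬((φ ∧ ¬φ) → φ) ↔ (ψ → φ) = 1 − |0.00 − 0.69| = 1 − 0.69 = 0.31
¬(φ ↔ ¬ψ) ⊕ (¬((φ ∧ ¬φ) → φ) ↔ (ψ → φ)) = min(1, 0.07 + 0.31) = min(1, 0.38) = 0.38

0.38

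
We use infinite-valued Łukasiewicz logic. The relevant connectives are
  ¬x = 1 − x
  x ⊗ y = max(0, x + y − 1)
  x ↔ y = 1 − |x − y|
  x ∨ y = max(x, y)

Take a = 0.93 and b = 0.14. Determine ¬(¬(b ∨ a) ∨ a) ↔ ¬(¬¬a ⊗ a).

b ∨ a = max(0.14, 0.93) = 0.93
¬(b ∨ a) = 1 − 0.93 = 0.07
¬(b ∨ a) ∨ a = max(0.07, 0.93) = 0.93
¬(¬(b ∨ a) ∨ a) = 1 − 0.93 = 0.07
¬a = 1 − 0.93 = 0.07
¬¬a = 1 − 0.07 = 0.93
¬¬a ⊗ a = max(0, 0.93 + 0.93 − 1) = max(0, 0.86) = 0.86
¬(¬¬a ⊗ a) = 1 − 0.86 = 0.14
¬(¬(b ∨ a) ∨ a) ↔ ¬(¬¬a ⊗ a) = 1 − |0.07 − 0.14| = 1 − 0.07 = 0.93

0.93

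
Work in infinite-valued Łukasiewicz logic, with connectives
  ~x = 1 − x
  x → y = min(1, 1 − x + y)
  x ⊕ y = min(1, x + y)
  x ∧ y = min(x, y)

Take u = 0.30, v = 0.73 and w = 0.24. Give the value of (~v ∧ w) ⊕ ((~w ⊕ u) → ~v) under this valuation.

0.51

~v = 1 − 0.73 = 0.27
~v ∧ w = min(0.27, 0.24) = 0.24
~w = 1 − 0.24 = 0.76
~w ⊕ u = min(1, 0.76 + 0.30) = min(1, 1.06) = 1.00
(~w ⊕ u) → ~v = min(1, 1 − 1.00 + 0.27) = min(1, 0.27) = 0.27
(~v ∧ w) ⊕ ((~w ⊕ u) → ~v) = min(1, 0.24 + 0.27) = min(1, 0.51) = 0.51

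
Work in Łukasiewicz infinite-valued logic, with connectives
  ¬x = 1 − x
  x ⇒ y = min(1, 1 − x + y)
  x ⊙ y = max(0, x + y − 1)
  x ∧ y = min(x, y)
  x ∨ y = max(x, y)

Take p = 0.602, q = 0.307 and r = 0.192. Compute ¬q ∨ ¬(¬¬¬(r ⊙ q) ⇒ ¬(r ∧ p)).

¬q = 1 − 0.307 = 0.693
r ⊙ q = max(0, 0.192 + 0.307 − 1) = max(0, -0.501) = 0.000
¬(r ⊙ q) = 1 − 0.000 = 1.000
¬¬(r ⊙ q) = 1 − 1.000 = 0.000
¬¬¬(r ⊙ q) = 1 − 0.000 = 1.000
r ∧ p = min(0.192, 0.602) = 0.192
¬(r ∧ p) = 1 − 0.192 = 0.808
¬¬¬(r ⊙ q) ⇒ ¬(r ∧ p) = min(1, 1 − 1.000 + 0.808) = min(1, 0.808) = 0.808
¬(¬¬¬(r ⊙ q) ⇒ ¬(r ∧ p)) = 1 − 0.808 = 0.192
¬q ∨ ¬(¬¬¬(r ⊙ q) ⇒ ¬(r ∧ p)) = max(0.693, 0.192) = 0.693

0.693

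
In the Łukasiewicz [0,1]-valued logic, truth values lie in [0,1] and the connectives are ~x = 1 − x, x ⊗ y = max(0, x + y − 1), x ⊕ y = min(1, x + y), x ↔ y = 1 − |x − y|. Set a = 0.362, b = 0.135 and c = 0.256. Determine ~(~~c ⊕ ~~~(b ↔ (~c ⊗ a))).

0.715

~c = 1 − 0.256 = 0.744
~~c = 1 − 0.744 = 0.256
~c ⊗ a = max(0, 0.744 + 0.362 − 1) = max(0, 0.106) = 0.106
b ↔ (~c ⊗ a) = 1 − |0.135 − 0.106| = 1 − 0.029 = 0.971
~(b ↔ (~c ⊗ a)) = 1 − 0.971 = 0.029
~~(b ↔ (~c ⊗ a)) = 1 − 0.029 = 0.971
~~~(b ↔ (~c ⊗ a)) = 1 − 0.971 = 0.029
~~c ⊕ ~~~(b ↔ (~c ⊗ a)) = min(1, 0.256 + 0.029) = min(1, 0.285) = 0.285
~(~~c ⊕ ~~~(b ↔ (~c ⊗ a))) = 1 − 0.285 = 0.715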